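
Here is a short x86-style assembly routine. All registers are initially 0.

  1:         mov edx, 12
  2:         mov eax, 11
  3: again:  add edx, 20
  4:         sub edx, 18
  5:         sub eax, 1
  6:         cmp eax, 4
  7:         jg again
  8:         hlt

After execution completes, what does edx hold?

26

after mov edx, 12: edx=12
after mov eax, 11: eax=11
after add edx, 20: edx=12+20=32
after sub edx, 18: edx=32-18=14
after sub eax, 1: eax=11-1=10
cmp eax, 4  (cmp 10,4)
jg again: taken
after add edx, 20: edx=14+20=34
after sub edx, 18: edx=34-18=16
after sub eax, 1: eax=10-1=9
cmp eax, 4  (cmp 9,4)
jg again: taken
after add edx, 20: edx=16+20=36
after sub edx, 18: edx=36-18=18
after sub eax, 1: eax=9-1=8
cmp eax, 4  (cmp 8,4)
jg again: taken
after add edx, 20: edx=18+20=38
after sub edx, 18: edx=38-18=20
after sub eax, 1: eax=8-1=7
cmp eax, 4  (cmp 7,4)
jg again: taken
after add edx, 20: edx=20+20=40
after sub edx, 18: edx=40-18=22
after sub eax, 1: eax=7-1=6
cmp eax, 4  (cmp 6,4)
jg again: taken
after add edx, 20: edx=22+20=42
after sub edx, 18: edx=42-18=24
after sub eax, 1: eax=6-1=5
cmp eax, 4  (cmp 5,4)
jg again: taken
after add edx, 20: edx=24+20=44
after sub edx, 18: edx=44-18=26
after sub eax, 1: eax=5-1=4
cmp eax, 4  (cmp 4,4)
jg again: not taken
halt.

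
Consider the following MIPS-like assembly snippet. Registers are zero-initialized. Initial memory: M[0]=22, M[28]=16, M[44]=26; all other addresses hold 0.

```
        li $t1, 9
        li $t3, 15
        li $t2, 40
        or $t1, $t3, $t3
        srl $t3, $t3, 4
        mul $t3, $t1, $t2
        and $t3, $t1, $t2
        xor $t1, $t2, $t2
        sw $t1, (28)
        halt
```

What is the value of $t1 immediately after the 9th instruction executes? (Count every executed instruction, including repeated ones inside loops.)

li $t1, 9 → $t1=9
li $t3, 15 → $t3=15
li $t2, 40 → $t2=40
or $t1, $t3, $t3 → $t1=15|15=15
srl $t3, $t3, 4 → $t3=15>>4=0
mul $t3, $t1, $t2 → $t3=15*40=600
and $t3, $t1, $t2 → $t3=15&40=8
xor $t1, $t2, $t2 → $t1=40^40=0
sw $t1, (28) → M[28]=0
After step 9: $t1 = 0.

0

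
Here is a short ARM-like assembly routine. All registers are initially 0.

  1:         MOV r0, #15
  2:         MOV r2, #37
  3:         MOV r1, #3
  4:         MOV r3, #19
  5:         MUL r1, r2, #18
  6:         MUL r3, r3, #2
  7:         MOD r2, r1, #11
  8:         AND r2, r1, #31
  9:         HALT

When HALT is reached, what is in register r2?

26

r0=15
r2=37
r1=3
r3=19
r1=37*18=666
r3=19*2=38
r2=666%11=6
r2=666&31=26
halt.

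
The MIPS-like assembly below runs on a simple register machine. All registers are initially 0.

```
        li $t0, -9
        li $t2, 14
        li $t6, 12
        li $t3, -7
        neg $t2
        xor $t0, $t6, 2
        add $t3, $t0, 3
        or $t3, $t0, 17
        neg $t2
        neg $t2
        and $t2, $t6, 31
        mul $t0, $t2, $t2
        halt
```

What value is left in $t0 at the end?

$t0=-9
$t2=14
$t6=12
$t3=-7
$t2=-(14)=-14
$t0=12^2=14
$t3=14+3=17
$t3=14|17=31
$t2=-(-14)=14
$t2=-(14)=-14
$t2=12&31=12
$t0=12*12=144
halt.

144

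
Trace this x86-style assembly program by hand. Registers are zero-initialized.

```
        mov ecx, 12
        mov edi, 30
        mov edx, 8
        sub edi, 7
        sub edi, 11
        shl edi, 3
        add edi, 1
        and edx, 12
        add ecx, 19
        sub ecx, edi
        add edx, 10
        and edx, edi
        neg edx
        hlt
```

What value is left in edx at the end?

mov ecx, 12 → ecx=12
mov edi, 30 → edi=30
mov edx, 8 → edx=8
sub edi, 7 → edi=30-7=23
sub edi, 11 → edi=23-11=12
shl edi, 3 → edi=12<<3=96
add edi, 1 → edi=96+1=97
and edx, 12 → edx=8&12=8
add ecx, 19 → ecx=12+19=31
sub ecx, edi → ecx=31-97=-66
add edx, 10 → edx=8+10=18
and edx, edi → edx=18&97=0
neg edx → edx=-(0)=0
halt.

0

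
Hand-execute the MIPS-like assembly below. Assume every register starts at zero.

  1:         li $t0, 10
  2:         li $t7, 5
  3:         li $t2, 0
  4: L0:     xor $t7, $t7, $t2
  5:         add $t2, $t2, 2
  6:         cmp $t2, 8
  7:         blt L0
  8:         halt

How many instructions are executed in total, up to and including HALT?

20

after li $t0, 10: $t0=10
after li $t7, 5: $t7=5
after li $t2, 0: $t2=0
after xor $t7, $t7, $t2: $t7=5^0=5
after add $t2, $t2, 2: $t2=0+2=2
cmp $t2, 8  (cmp 2,8)
blt L0: taken
after xor $t7, $t7, $t2: $t7=5^2=7
after add $t2, $t2, 2: $t2=2+2=4
cmp $t2, 8  (cmp 4,8)
blt L0: taken
after xor $t7, $t7, $t2: $t7=7^4=3
after add $t2, $t2, 2: $t2=4+2=6
cmp $t2, 8  (cmp 6,8)
blt L0: taken
after xor $t7, $t7, $t2: $t7=3^6=5
after add $t2, $t2, 2: $t2=6+2=8
cmp $t2, 8  (cmp 8,8)
blt L0: not taken
halt.
Total executed instructions: 20.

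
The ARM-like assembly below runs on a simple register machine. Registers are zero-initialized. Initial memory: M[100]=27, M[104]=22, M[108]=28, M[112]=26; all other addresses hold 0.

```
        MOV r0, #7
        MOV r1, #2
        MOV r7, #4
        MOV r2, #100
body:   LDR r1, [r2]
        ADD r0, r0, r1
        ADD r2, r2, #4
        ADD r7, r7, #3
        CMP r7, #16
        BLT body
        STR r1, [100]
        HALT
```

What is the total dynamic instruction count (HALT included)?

30

r0=7
r1=2
r7=4
r2=100
r1=M[100]=27
r0=7+27=34
r2=100+4=104
r7=4+3=7
CMP r7, #16  (cmp 7,16)
BLT body: taken
r1=M[104]=22
r0=34+22=56
r2=104+4=108
r7=7+3=10
CMP r7, #16  (cmp 10,16)
BLT body: taken
r1=M[108]=28
r0=56+28=84
r2=108+4=112
r7=10+3=13
CMP r7, #16  (cmp 13,16)
BLT body: taken
r1=M[112]=26
r0=84+26=110
r2=112+4=116
r7=13+3=16
CMP r7, #16  (cmp 16,16)
BLT body: not taken
STR r1, [100] → M[100]=26
halt.
Total executed instructions: 30.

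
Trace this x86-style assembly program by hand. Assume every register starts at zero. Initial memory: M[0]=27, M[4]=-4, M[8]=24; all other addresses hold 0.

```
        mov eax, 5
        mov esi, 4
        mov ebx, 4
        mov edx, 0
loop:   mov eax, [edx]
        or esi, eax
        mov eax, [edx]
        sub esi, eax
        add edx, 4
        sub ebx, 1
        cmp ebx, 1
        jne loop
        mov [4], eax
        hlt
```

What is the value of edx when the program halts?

12

mov eax, 5 → eax=5
mov esi, 4 → esi=4
mov ebx, 4 → ebx=4
mov edx, 0 → edx=0
mov eax, [edx] → eax=M[0]=27
or esi, eax → esi=4|27=31
mov eax, [edx] → eax=M[0]=27
sub esi, eax → esi=31-27=4
add edx, 4 → edx=0+4=4
sub ebx, 1 → ebx=4-1=3
cmp ebx, 1  (cmp 3,1)
jne loop: taken
mov eax, [edx] → eax=M[4]=-4
or esi, eax → esi=4|(-4)=-4
mov eax, [edx] → eax=M[4]=-4
sub esi, eax → esi=(-4)-(-4)=0
add edx, 4 → edx=4+4=8
sub ebx, 1 → ebx=3-1=2
cmp ebx, 1  (cmp 2,1)
jne loop: taken
mov eax, [edx] → eax=M[8]=24
or esi, eax → esi=0|24=24
mov eax, [edx] → eax=M[8]=24
sub esi, eax → esi=24-24=0
add edx, 4 → edx=8+4=12
sub ebx, 1 → ebx=2-1=1
cmp ebx, 1  (cmp 1,1)
jne loop: not taken
mov [4], eax → M[4]=24
halt.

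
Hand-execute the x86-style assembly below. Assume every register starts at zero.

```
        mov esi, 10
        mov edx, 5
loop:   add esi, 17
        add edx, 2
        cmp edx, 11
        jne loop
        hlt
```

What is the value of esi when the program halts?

esi=10
edx=5
esi=10+17=27
edx=5+2=7
cmp edx, 11  (cmp 7,11)
jne loop: taken
esi=27+17=44
edx=7+2=9
cmp edx, 11  (cmp 9,11)
jne loop: taken
esi=44+17=61
edx=9+2=11
cmp edx, 11  (cmp 11,11)
jne loop: not taken
halt.

61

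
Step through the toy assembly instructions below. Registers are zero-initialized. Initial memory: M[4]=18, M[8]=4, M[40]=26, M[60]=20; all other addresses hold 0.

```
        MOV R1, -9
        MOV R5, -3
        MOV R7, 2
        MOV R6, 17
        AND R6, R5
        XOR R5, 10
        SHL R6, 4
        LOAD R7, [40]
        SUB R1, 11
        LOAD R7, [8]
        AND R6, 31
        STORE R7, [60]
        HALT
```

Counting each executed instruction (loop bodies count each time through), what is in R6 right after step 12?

16

after MOV R1, -9: R1=-9
after MOV R5, -3: R5=-3
after MOV R7, 2: R7=2
after MOV R6, 17: R6=17
after AND R6, R5: R6=17&(-3)=17
after XOR R5, 10: R5=(-3)^10=-9
after SHL R6, 4: R6=17<<4=272
after LOAD R7, [40]: R7=M[40]=26
after SUB R1, 11: R1=(-9)-11=-20
after LOAD R7, [8]: R7=M[8]=4
after AND R6, 31: R6=272&31=16
STORE R7, [60] → M[60]=4
After step 12: R6 = 16.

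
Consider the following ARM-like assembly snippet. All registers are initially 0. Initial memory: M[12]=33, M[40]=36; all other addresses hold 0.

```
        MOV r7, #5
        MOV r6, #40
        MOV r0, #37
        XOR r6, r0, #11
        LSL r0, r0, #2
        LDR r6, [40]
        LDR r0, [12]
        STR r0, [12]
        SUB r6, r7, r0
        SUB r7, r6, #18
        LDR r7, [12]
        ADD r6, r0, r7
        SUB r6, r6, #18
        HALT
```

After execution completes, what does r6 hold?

48

after MOV r7, #5: r7=5
after MOV r6, #40: r6=40
after MOV r0, #37: r0=37
after XOR r6, r0, #11: r6=37^11=46
after LSL r0, r0, #2: r0=37<<2=148
after LDR r6, [40]: r6=M[40]=36
after LDR r0, [12]: r0=M[12]=33
STR r0, [12] → M[12]=33
after SUB r6, r7, r0: r6=5-33=-28
after SUB r7, r6, #18: r7=(-28)-18=-46
after LDR r7, [12]: r7=M[12]=33
after ADD r6, r0, r7: r6=33+33=66
after SUB r6, r6, #18: r6=66-18=48
halt.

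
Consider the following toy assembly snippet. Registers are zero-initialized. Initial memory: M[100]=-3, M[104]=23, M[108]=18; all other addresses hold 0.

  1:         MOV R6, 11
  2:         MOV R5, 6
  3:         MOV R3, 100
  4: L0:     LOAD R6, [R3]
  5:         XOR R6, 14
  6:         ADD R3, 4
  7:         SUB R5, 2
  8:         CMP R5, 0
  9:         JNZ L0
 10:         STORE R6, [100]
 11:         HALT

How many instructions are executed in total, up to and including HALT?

23

MOV R6, 11 → R6=11
MOV R5, 6 → R5=6
MOV R3, 100 → R3=100
LOAD R6, [R3] → R6=M[100]=-3
XOR R6, 14 → R6=(-3)^14=-13
ADD R3, 4 → R3=100+4=104
SUB R5, 2 → R5=6-2=4
CMP R5, 0  (cmp 4,0)
JNZ L0: taken
LOAD R6, [R3] → R6=M[104]=23
XOR R6, 14 → R6=23^14=25
ADD R3, 4 → R3=104+4=108
SUB R5, 2 → R5=4-2=2
CMP R5, 0  (cmp 2,0)
JNZ L0: taken
LOAD R6, [R3] → R6=M[108]=18
XOR R6, 14 → R6=18^14=28
ADD R3, 4 → R3=108+4=112
SUB R5, 2 → R5=2-2=0
CMP R5, 0  (cmp 0,0)
JNZ L0: not taken
STORE R6, [100] → M[100]=28
halt.
Total executed instructions: 23.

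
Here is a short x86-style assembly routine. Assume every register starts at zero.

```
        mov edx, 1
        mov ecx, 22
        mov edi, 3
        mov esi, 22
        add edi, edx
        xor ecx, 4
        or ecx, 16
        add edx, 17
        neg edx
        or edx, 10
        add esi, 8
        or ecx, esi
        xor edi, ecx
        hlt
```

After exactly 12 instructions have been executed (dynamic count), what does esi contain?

after mov edx, 1: edx=1
after mov ecx, 22: ecx=22
after mov edi, 3: edi=3
after mov esi, 22: esi=22
after add edi, edx: edi=3+1=4
after xor ecx, 4: ecx=22^4=18
after or ecx, 16: ecx=18|16=18
after add edx, 17: edx=1+17=18
after neg edx: edx=-(18)=-18
after or edx, 10: edx=(-18)|10=-18
after add esi, 8: esi=22+8=30
after or ecx, esi: ecx=18|30=30
After step 12: esi = 30.

30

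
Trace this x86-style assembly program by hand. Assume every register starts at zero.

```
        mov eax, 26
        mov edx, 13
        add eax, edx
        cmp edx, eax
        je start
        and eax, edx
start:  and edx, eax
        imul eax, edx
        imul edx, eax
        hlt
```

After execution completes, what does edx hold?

eax=26
edx=13
eax=26+13=39
cmp edx, eax  (cmp 13,39)
je start: not taken
eax=39&13=5
edx=13&5=5
eax=5*5=25
edx=5*25=125
halt.

125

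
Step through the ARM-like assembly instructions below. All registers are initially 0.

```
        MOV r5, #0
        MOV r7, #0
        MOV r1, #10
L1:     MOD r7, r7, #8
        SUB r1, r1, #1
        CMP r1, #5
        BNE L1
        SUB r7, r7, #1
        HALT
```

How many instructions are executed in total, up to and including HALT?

MOV r5, #0 → r5=0
MOV r7, #0 → r7=0
MOV r1, #10 → r1=10
MOD r7, r7, #8 → r7=0%8=0
SUB r1, r1, #1 → r1=10-1=9
CMP r1, #5  (cmp 9,5)
BNE L1: taken
MOD r7, r7, #8 → r7=0%8=0
SUB r1, r1, #1 → r1=9-1=8
CMP r1, #5  (cmp 8,5)
BNE L1: taken
MOD r7, r7, #8 → r7=0%8=0
SUB r1, r1, #1 → r1=8-1=7
CMP r1, #5  (cmp 7,5)
BNE L1: taken
MOD r7, r7, #8 → r7=0%8=0
SUB r1, r1, #1 → r1=7-1=6
CMP r1, #5  (cmp 6,5)
BNE L1: taken
MOD r7, r7, #8 → r7=0%8=0
SUB r1, r1, #1 → r1=6-1=5
CMP r1, #5  (cmp 5,5)
BNE L1: not taken
SUB r7, r7, #1 → r7=0-1=-1
halt.
Total executed instructions: 25.

25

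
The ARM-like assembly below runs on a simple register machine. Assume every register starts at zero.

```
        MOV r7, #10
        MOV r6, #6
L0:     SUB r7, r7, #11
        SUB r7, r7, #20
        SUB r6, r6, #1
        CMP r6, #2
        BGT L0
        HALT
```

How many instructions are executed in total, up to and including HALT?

23

after MOV r7, #10: r7=10
after MOV r6, #6: r6=6
after SUB r7, r7, #11: r7=10-11=-1
after SUB r7, r7, #20: r7=(-1)-20=-21
after SUB r6, r6, #1: r6=6-1=5
CMP r6, #2  (cmp 5,2)
BGT L0: taken
after SUB r7, r7, #11: r7=(-21)-11=-32
after SUB r7, r7, #20: r7=(-32)-20=-52
after SUB r6, r6, #1: r6=5-1=4
CMP r6, #2  (cmp 4,2)
BGT L0: taken
after SUB r7, r7, #11: r7=(-52)-11=-63
after SUB r7, r7, #20: r7=(-63)-20=-83
after SUB r6, r6, #1: r6=4-1=3
CMP r6, #2  (cmp 3,2)
BGT L0: taken
after SUB r7, r7, #11: r7=(-83)-11=-94
after SUB r7, r7, #20: r7=(-94)-20=-114
after SUB r6, r6, #1: r6=3-1=2
CMP r6, #2  (cmp 2,2)
BGT L0: not taken
halt.
Total executed instructions: 23.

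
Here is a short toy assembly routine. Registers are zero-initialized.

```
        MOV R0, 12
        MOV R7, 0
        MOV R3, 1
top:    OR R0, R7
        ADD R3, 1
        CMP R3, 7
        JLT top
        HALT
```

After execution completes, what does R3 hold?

MOV R0, 12 → R0=12
MOV R7, 0 → R7=0
MOV R3, 1 → R3=1
OR R0, R7 → R0=12|0=12
ADD R3, 1 → R3=1+1=2
CMP R3, 7  (cmp 2,7)
JLT top: taken
OR R0, R7 → R0=12|0=12
ADD R3, 1 → R3=2+1=3
CMP R3, 7  (cmp 3,7)
JLT top: taken
OR R0, R7 → R0=12|0=12
ADD R3, 1 → R3=3+1=4
CMP R3, 7  (cmp 4,7)
JLT top: taken
OR R0, R7 → R0=12|0=12
ADD R3, 1 → R3=4+1=5
CMP R3, 7  (cmp 5,7)
JLT top: taken
OR R0, R7 → R0=12|0=12
ADD R3, 1 → R3=5+1=6
CMP R3, 7  (cmp 6,7)
JLT top: taken
OR R0, R7 → R0=12|0=12
ADD R3, 1 → R3=6+1=7
CMP R3, 7  (cmp 7,7)
JLT top: not taken
halt.

7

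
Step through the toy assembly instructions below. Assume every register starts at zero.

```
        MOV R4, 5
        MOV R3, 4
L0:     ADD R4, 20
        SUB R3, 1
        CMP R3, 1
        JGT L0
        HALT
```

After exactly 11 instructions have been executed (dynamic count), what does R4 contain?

65

R4=5
R3=4
R4=5+20=25
R3=4-1=3
CMP R3, 1  (cmp 3,1)
JGT L0: taken
R4=25+20=45
R3=3-1=2
CMP R3, 1  (cmp 2,1)
JGT L0: taken
R4=45+20=65
After step 11: R4 = 65.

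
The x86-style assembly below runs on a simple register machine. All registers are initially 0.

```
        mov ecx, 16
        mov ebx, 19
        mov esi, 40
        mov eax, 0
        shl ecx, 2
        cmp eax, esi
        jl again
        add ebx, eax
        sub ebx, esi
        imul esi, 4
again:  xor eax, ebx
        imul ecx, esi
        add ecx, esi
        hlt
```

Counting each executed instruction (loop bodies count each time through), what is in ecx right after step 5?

mov ecx, 16 → ecx=16
mov ebx, 19 → ebx=19
mov esi, 40 → esi=40
mov eax, 0 → eax=0
shl ecx, 2 → ecx=16<<2=64
After step 5: ecx = 64.

64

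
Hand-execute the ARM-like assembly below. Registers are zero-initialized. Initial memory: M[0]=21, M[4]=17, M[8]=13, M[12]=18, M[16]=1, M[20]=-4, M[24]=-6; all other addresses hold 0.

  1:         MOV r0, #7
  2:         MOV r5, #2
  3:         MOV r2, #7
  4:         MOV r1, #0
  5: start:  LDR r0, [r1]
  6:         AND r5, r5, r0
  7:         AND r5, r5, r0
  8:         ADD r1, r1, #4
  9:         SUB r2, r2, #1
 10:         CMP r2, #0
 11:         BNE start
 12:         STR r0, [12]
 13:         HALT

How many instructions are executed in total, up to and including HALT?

after MOV r0, #7: r0=7
after MOV r5, #2: r5=2
after MOV r2, #7: r2=7
after MOV r1, #0: r1=0
after LDR r0, [r1]: r0=M[0]=21
after AND r5, r5, r0: r5=2&21=0
after AND r5, r5, r0: r5=0&21=0
after ADD r1, r1, #4: r1=0+4=4
after SUB r2, r2, #1: r2=7-1=6
CMP r2, #0  (cmp 6,0)
BNE start: taken
after LDR r0, [r1]: r0=M[4]=17
after AND r5, r5, r0: r5=0&17=0
after AND r5, r5, r0: r5=0&17=0
after ADD r1, r1, #4: r1=4+4=8
after SUB r2, r2, #1: r2=6-1=5
CMP r2, #0  (cmp 5,0)
BNE start: taken
after LDR r0, [r1]: r0=M[8]=13
after AND r5, r5, r0: r5=0&13=0
after AND r5, r5, r0: r5=0&13=0
after ADD r1, r1, #4: r1=8+4=12
after SUB r2, r2, #1: r2=5-1=4
CMP r2, #0  (cmp 4,0)
BNE start: taken
after LDR r0, [r1]: r0=M[12]=18
after AND r5, r5, r0: r5=0&18=0
after AND r5, r5, r0: r5=0&18=0
after ADD r1, r1, #4: r1=12+4=16
after SUB r2, r2, #1: r2=4-1=3
CMP r2, #0  (cmp 3,0)
BNE start: taken
after LDR r0, [r1]: r0=M[16]=1
after AND r5, r5, r0: r5=0&1=0
after AND r5, r5, r0: r5=0&1=0
after ADD r1, r1, #4: r1=16+4=20
after SUB r2, r2, #1: r2=3-1=2
CMP r2, #0  (cmp 2,0)
BNE start: taken
after LDR r0, [r1]: r0=M[20]=-4
after AND r5, r5, r0: r5=0&(-4)=0
after AND r5, r5, r0: r5=0&(-4)=0
after ADD r1, r1, #4: r1=20+4=24
after SUB r2, r2, #1: r2=2-1=1
CMP r2, #0  (cmp 1,0)
BNE start: taken
after LDR r0, [r1]: r0=M[24]=-6
after AND r5, r5, r0: r5=0&(-6)=0
after AND r5, r5, r0: r5=0&(-6)=0
after ADD r1, r1, #4: r1=24+4=28
after SUB r2, r2, #1: r2=1-1=0
CMP r2, #0  (cmp 0,0)
BNE start: not taken
STR r0, [12] → M[12]=-6
halt.
Total executed instructions: 55.

55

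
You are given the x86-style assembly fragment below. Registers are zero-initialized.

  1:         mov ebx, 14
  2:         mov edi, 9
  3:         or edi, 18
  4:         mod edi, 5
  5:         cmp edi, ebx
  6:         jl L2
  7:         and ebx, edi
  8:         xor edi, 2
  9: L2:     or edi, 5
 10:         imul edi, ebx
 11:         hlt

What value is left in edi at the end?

98

ebx=14
edi=9
edi=9|18=27
edi=27%5=2
cmp edi, ebx  (cmp 2,14)
jl L2: taken
edi=2|5=7
edi=7*14=98
halt.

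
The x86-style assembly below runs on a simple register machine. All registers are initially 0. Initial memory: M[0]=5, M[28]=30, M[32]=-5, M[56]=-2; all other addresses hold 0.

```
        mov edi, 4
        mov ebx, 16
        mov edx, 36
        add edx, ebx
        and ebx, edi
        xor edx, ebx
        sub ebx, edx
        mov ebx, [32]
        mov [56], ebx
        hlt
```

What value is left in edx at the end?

52

mov edi, 4 → edi=4
mov ebx, 16 → ebx=16
mov edx, 36 → edx=36
add edx, ebx → edx=36+16=52
and ebx, edi → ebx=16&4=0
xor edx, ebx → edx=52^0=52
sub ebx, edx → ebx=0-52=-52
mov ebx, [32] → ebx=M[32]=-5
mov [56], ebx → M[56]=-5
halt.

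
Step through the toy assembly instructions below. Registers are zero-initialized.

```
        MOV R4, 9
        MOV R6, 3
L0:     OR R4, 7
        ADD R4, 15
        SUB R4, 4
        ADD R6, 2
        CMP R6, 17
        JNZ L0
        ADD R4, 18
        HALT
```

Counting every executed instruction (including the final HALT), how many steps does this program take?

after MOV R4, 9: R4=9
after MOV R6, 3: R6=3
after OR R4, 7: R4=9|7=15
after ADD R4, 15: R4=15+15=30
after SUB R4, 4: R4=30-4=26
after ADD R6, 2: R6=3+2=5
CMP R6, 17  (cmp 5,17)
JNZ L0: taken
after OR R4, 7: R4=26|7=31
after ADD R4, 15: R4=31+15=46
after SUB R4, 4: R4=46-4=42
after ADD R6, 2: R6=5+2=7
CMP R6, 17  (cmp 7,17)
JNZ L0: taken
after OR R4, 7: R4=42|7=47
after ADD R4, 15: R4=47+15=62
after SUB R4, 4: R4=62-4=58
after ADD R6, 2: R6=7+2=9
CMP R6, 17  (cmp 9,17)
JNZ L0: taken
after OR R4, 7: R4=58|7=63
after ADD R4, 15: R4=63+15=78
after SUB R4, 4: R4=78-4=74
after ADD R6, 2: R6=9+2=11
CMP R6, 17  (cmp 11,17)
JNZ L0: taken
after OR R4, 7: R4=74|7=79
after ADD R4, 15: R4=79+15=94
after SUB R4, 4: R4=94-4=90
after ADD R6, 2: R6=11+2=13
CMP R6, 17  (cmp 13,17)
JNZ L0: taken
after OR R4, 7: R4=90|7=95
after ADD R4, 15: R4=95+15=110
after SUB R4, 4: R4=110-4=106
after ADD R6, 2: R6=13+2=15
CMP R6, 17  (cmp 15,17)
JNZ L0: taken
after OR R4, 7: R4=106|7=111
after ADD R4, 15: R4=111+15=126
after SUB R4, 4: R4=126-4=122
after ADD R6, 2: R6=15+2=17
CMP R6, 17  (cmp 17,17)
JNZ L0: not taken
after ADD R4, 18: R4=122+18=140
halt.
Total executed instructions: 46.

46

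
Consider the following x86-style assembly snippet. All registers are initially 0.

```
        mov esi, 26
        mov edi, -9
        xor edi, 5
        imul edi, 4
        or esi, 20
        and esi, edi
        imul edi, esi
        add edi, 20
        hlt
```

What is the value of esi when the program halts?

8

after mov esi, 26: esi=26
after mov edi, -9: edi=-9
after xor edi, 5: edi=(-9)^5=-14
after imul edi, 4: edi=(-14)*4=-56
after or esi, 20: esi=26|20=30
after and esi, edi: esi=30&(-56)=8
after imul edi, esi: edi=(-56)*8=-448
after add edi, 20: edi=(-448)+20=-428
halt.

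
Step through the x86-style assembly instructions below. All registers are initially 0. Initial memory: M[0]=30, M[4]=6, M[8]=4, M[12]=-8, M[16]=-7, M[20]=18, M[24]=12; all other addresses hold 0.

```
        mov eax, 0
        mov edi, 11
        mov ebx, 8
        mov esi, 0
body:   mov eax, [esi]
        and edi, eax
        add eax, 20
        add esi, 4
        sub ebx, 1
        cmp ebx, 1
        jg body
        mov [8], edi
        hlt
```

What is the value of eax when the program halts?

32

after mov eax, 0: eax=0
after mov edi, 11: edi=11
after mov ebx, 8: ebx=8
after mov esi, 0: esi=0
after mov eax, [esi]: eax=M[0]=30
after and edi, eax: edi=11&30=10
after add eax, 20: eax=30+20=50
after add esi, 4: esi=0+4=4
after sub ebx, 1: ebx=8-1=7
cmp ebx, 1  (cmp 7,1)
jg body: taken
after mov eax, [esi]: eax=M[4]=6
after and edi, eax: edi=10&6=2
after add eax, 20: eax=6+20=26
after add esi, 4: esi=4+4=8
after sub ebx, 1: ebx=7-1=6
cmp ebx, 1  (cmp 6,1)
jg body: taken
after mov eax, [esi]: eax=M[8]=4
after and edi, eax: edi=2&4=0
after add eax, 20: eax=4+20=24
after add esi, 4: esi=8+4=12
after sub ebx, 1: ebx=6-1=5
cmp ebx, 1  (cmp 5,1)
jg body: taken
after mov eax, [esi]: eax=M[12]=-8
after and edi, eax: edi=0&(-8)=0
after add eax, 20: eax=(-8)+20=12
after add esi, 4: esi=12+4=16
after sub ebx, 1: ebx=5-1=4
cmp ebx, 1  (cmp 4,1)
jg body: taken
after mov eax, [esi]: eax=M[16]=-7
after and edi, eax: edi=0&(-7)=0
after add eax, 20: eax=(-7)+20=13
after add esi, 4: esi=16+4=20
after sub ebx, 1: ebx=4-1=3
cmp ebx, 1  (cmp 3,1)
jg body: taken
after mov eax, [esi]: eax=M[20]=18
after and edi, eax: edi=0&18=0
after add eax, 20: eax=18+20=38
after add esi, 4: esi=20+4=24
after sub ebx, 1: ebx=3-1=2
cmp ebx, 1  (cmp 2,1)
jg body: taken
after mov eax, [esi]: eax=M[24]=12
after and edi, eax: edi=0&12=0
after add eax, 20: eax=12+20=32
after add esi, 4: esi=24+4=28
after sub ebx, 1: ebx=2-1=1
cmp ebx, 1  (cmp 1,1)
jg body: not taken
mov [8], edi → M[8]=0
halt.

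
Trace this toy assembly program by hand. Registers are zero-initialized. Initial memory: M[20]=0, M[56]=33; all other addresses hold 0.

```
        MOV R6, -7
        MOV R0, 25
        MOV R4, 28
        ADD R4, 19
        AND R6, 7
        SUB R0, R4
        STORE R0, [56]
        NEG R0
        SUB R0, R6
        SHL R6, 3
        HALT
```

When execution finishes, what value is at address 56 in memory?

-22

R6=-7
R0=25
R4=28
R4=28+19=47
R6=(-7)&7=1
R0=25-47=-22
STORE R0, [56] → M[56]=-22
R0=-(-22)=22
R0=22-1=21
R6=1<<3=8
halt.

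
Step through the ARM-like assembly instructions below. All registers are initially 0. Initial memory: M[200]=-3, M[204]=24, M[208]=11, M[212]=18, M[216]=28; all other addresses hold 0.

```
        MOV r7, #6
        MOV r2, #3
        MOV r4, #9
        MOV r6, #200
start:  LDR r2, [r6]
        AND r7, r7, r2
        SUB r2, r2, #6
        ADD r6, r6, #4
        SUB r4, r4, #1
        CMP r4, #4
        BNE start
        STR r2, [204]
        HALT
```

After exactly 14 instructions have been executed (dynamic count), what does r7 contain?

0

r7=6
r2=3
r4=9
r6=200
r2=M[200]=-3
r7=6&(-3)=4
r2=(-3)-6=-9
r6=200+4=204
r4=9-1=8
CMP r4, #4  (cmp 8,4)
BNE start: taken
r2=M[204]=24
r7=4&24=0
r2=24-6=18
After step 14: r7 = 0.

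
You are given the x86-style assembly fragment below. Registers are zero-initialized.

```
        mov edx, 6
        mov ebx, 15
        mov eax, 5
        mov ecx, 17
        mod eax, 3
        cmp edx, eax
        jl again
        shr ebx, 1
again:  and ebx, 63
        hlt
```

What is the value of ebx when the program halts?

edx=6
ebx=15
eax=5
ecx=17
eax=5%3=2
cmp edx, eax  (cmp 6,2)
jl again: not taken
ebx=15>>1=7
ebx=7&63=7
halt.

7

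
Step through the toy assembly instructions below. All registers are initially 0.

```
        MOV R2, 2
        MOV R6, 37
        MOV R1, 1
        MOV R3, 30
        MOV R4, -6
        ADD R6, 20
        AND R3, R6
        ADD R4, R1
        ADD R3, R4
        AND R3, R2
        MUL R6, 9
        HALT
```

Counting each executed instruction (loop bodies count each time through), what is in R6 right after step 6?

57

MOV R2, 2 → R2=2
MOV R6, 37 → R6=37
MOV R1, 1 → R1=1
MOV R3, 30 → R3=30
MOV R4, -6 → R4=-6
ADD R6, 20 → R6=37+20=57
After step 6: R6 = 57.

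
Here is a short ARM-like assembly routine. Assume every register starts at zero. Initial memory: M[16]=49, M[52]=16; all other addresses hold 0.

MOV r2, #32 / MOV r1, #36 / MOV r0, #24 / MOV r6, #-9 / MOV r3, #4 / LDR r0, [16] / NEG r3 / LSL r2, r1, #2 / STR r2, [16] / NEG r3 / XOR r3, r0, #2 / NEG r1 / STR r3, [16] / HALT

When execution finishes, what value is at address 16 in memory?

r2=32
r1=36
r0=24
r6=-9
r3=4
r0=M[16]=49
r3=-(4)=-4
r2=36<<2=144
STR r2, [16] → M[16]=144
r3=-(-4)=4
r3=49^2=51
r1=-(36)=-36
STR r3, [16] → M[16]=51
halt.

51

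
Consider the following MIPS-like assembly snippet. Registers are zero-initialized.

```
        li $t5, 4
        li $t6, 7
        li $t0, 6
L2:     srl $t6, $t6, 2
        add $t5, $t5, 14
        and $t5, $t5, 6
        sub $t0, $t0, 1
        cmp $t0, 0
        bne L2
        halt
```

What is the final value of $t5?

0

after li $t5, 4: $t5=4
after li $t6, 7: $t6=7
after li $t0, 6: $t0=6
after srl $t6, $t6, 2: $t6=7>>2=1
after add $t5, $t5, 14: $t5=4+14=18
after and $t5, $t5, 6: $t5=18&6=2
after sub $t0, $t0, 1: $t0=6-1=5
cmp $t0, 0  (cmp 5,0)
bne L2: taken
after srl $t6, $t6, 2: $t6=1>>2=0
after add $t5, $t5, 14: $t5=2+14=16
after and $t5, $t5, 6: $t5=16&6=0
after sub $t0, $t0, 1: $t0=5-1=4
cmp $t0, 0  (cmp 4,0)
bne L2: taken
after srl $t6, $t6, 2: $t6=0>>2=0
after add $t5, $t5, 14: $t5=0+14=14
after and $t5, $t5, 6: $t5=14&6=6
after sub $t0, $t0, 1: $t0=4-1=3
cmp $t0, 0  (cmp 3,0)
bne L2: taken
after srl $t6, $t6, 2: $t6=0>>2=0
after add $t5, $t5, 14: $t5=6+14=20
after and $t5, $t5, 6: $t5=20&6=4
after sub $t0, $t0, 1: $t0=3-1=2
cmp $t0, 0  (cmp 2,0)
bne L2: taken
after srl $t6, $t6, 2: $t6=0>>2=0
after add $t5, $t5, 14: $t5=4+14=18
after and $t5, $t5, 6: $t5=18&6=2
after sub $t0, $t0, 1: $t0=2-1=1
cmp $t0, 0  (cmp 1,0)
bne L2: taken
after srl $t6, $t6, 2: $t6=0>>2=0
after add $t5, $t5, 14: $t5=2+14=16
after and $t5, $t5, 6: $t5=16&6=0
after sub $t0, $t0, 1: $t0=1-1=0
cmp $t0, 0  (cmp 0,0)
bne L2: not taken
halt.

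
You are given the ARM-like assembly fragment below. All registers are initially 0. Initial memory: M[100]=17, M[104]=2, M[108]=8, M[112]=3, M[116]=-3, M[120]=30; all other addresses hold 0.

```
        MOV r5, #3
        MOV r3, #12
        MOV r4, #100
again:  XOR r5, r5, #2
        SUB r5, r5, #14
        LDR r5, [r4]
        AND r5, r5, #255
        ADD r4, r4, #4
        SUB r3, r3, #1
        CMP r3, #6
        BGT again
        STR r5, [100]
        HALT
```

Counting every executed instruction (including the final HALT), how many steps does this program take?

MOV r5, #3 → r5=3
MOV r3, #12 → r3=12
MOV r4, #100 → r4=100
XOR r5, r5, #2 → r5=3^2=1
SUB r5, r5, #14 → r5=1-14=-13
LDR r5, [r4] → r5=M[100]=17
AND r5, r5, #255 → r5=17&255=17
ADD r4, r4, #4 → r4=100+4=104
SUB r3, r3, #1 → r3=12-1=11
CMP r3, #6  (cmp 11,6)
BGT again: taken
XOR r5, r5, #2 → r5=17^2=19
SUB r5, r5, #14 → r5=19-14=5
LDR r5, [r4] → r5=M[104]=2
AND r5, r5, #255 → r5=2&255=2
ADD r4, r4, #4 → r4=104+4=108
SUB r3, r3, #1 → r3=11-1=10
CMP r3, #6  (cmp 10,6)
BGT again: taken
XOR r5, r5, #2 → r5=2^2=0
SUB r5, r5, #14 → r5=0-14=-14
LDR r5, [r4] → r5=M[108]=8
AND r5, r5, #255 → r5=8&255=8
ADD r4, r4, #4 → r4=108+4=112
SUB r3, r3, #1 → r3=10-1=9
CMP r3, #6  (cmp 9,6)
BGT again: taken
XOR r5, r5, #2 → r5=8^2=10
SUB r5, r5, #14 → r5=10-14=-4
LDR r5, [r4] → r5=M[112]=3
AND r5, r5, #255 → r5=3&255=3
ADD r4, r4, #4 → r4=112+4=116
SUB r3, r3, #1 → r3=9-1=8
CMP r3, #6  (cmp 8,6)
BGT again: taken
XOR r5, r5, #2 → r5=3^2=1
SUB r5, r5, #14 → r5=1-14=-13
LDR r5, [r4] → r5=M[116]=-3
AND r5, r5, #255 → r5=(-3)&255=253
ADD r4, r4, #4 → r4=116+4=120
SUB r3, r3, #1 → r3=8-1=7
CMP r3, #6  (cmp 7,6)
BGT again: taken
XOR r5, r5, #2 → r5=253^2=255
SUB r5, r5, #14 → r5=255-14=241
LDR r5, [r4] → r5=M[120]=30
AND r5, r5, #255 → r5=30&255=30
ADD r4, r4, #4 → r4=120+4=124
SUB r3, r3, #1 → r3=7-1=6
CMP r3, #6  (cmp 6,6)
BGT again: not taken
STR r5, [100] → M[100]=30
halt.
Total executed instructions: 53.

53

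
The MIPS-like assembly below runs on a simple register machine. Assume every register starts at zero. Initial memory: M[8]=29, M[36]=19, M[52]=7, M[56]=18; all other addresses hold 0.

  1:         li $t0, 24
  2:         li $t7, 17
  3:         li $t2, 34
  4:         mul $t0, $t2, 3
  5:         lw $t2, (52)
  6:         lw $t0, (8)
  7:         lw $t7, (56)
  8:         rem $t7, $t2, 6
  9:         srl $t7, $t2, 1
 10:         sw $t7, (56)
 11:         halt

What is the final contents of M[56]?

3

after li $t0, 24: $t0=24
after li $t7, 17: $t7=17
after li $t2, 34: $t2=34
after mul $t0, $t2, 3: $t0=34*3=102
after lw $t2, (52): $t2=M[52]=7
after lw $t0, (8): $t0=M[8]=29
after lw $t7, (56): $t7=M[56]=18
after rem $t7, $t2, 6: $t7=7%6=1
after srl $t7, $t2, 1: $t7=7>>1=3
sw $t7, (56) → M[56]=3
halt.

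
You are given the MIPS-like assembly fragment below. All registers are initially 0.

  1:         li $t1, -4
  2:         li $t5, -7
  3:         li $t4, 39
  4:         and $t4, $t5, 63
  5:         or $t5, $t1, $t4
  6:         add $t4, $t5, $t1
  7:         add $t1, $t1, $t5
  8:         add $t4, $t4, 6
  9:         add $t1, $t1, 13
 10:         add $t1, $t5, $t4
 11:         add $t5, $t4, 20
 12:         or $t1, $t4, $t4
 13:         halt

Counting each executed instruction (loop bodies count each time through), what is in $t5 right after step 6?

li $t1, -4 → $t1=-4
li $t5, -7 → $t5=-7
li $t4, 39 → $t4=39
and $t4, $t5, 63 → $t4=(-7)&63=57
or $t5, $t1, $t4 → $t5=(-4)|57=-3
add $t4, $t5, $t1 → $t4=(-3)+(-4)=-7
After step 6: $t5 = -3.

-3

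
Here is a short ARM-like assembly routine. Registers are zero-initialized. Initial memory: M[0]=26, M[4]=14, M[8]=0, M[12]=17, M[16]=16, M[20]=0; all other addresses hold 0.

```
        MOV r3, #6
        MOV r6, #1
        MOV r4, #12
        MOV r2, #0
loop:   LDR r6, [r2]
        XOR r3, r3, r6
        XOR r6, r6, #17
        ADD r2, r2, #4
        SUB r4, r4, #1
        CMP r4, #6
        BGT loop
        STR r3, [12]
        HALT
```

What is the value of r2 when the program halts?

MOV r3, #6 → r3=6
MOV r6, #1 → r6=1
MOV r4, #12 → r4=12
MOV r2, #0 → r2=0
LDR r6, [r2] → r6=M[0]=26
XOR r3, r3, r6 → r3=6^26=28
XOR r6, r6, #17 → r6=26^17=11
ADD r2, r2, #4 → r2=0+4=4
SUB r4, r4, #1 → r4=12-1=11
CMP r4, #6  (cmp 11,6)
BGT loop: taken
LDR r6, [r2] → r6=M[4]=14
XOR r3, r3, r6 → r3=28^14=18
XOR r6, r6, #17 → r6=14^17=31
ADD r2, r2, #4 → r2=4+4=8
SUB r4, r4, #1 → r4=11-1=10
CMP r4, #6  (cmp 10,6)
BGT loop: taken
LDR r6, [r2] → r6=M[8]=0
XOR r3, r3, r6 → r3=18^0=18
XOR r6, r6, #17 → r6=0^17=17
ADD r2, r2, #4 → r2=8+4=12
SUB r4, r4, #1 → r4=10-1=9
CMP r4, #6  (cmp 9,6)
BGT loop: taken
LDR r6, [r2] → r6=M[12]=17
XOR r3, r3, r6 → r3=18^17=3
XOR r6, r6, #17 → r6=17^17=0
ADD r2, r2, #4 → r2=12+4=16
SUB r4, r4, #1 → r4=9-1=8
CMP r4, #6  (cmp 8,6)
BGT loop: taken
LDR r6, [r2] → r6=M[16]=16
XOR r3, r3, r6 → r3=3^16=19
XOR r6, r6, #17 → r6=16^17=1
ADD r2, r2, #4 → r2=16+4=20
SUB r4, r4, #1 → r4=8-1=7
CMP r4, #6  (cmp 7,6)
BGT loop: taken
LDR r6, [r2] → r6=M[20]=0
XOR r3, r3, r6 → r3=19^0=19
XOR r6, r6, #17 → r6=0^17=17
ADD r2, r2, #4 → r2=20+4=24
SUB r4, r4, #1 → r4=7-1=6
CMP r4, #6  (cmp 6,6)
BGT loop: not taken
STR r3, [12] → M[12]=19
halt.

24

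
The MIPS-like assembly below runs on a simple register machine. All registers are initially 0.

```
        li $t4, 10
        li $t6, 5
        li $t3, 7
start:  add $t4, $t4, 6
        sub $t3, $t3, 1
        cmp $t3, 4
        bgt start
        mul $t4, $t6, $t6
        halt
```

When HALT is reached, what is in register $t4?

25

$t4=10
$t6=5
$t3=7
$t4=10+6=16
$t3=7-1=6
cmp $t3, 4  (cmp 6,4)
bgt start: taken
$t4=16+6=22
$t3=6-1=5
cmp $t3, 4  (cmp 5,4)
bgt start: taken
$t4=22+6=28
$t3=5-1=4
cmp $t3, 4  (cmp 4,4)
bgt start: not taken
$t4=5*5=25
halt.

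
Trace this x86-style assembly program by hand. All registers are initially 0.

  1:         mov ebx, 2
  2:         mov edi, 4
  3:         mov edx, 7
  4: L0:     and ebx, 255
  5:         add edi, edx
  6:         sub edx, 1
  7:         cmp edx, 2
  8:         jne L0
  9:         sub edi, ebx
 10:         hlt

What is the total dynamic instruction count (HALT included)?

after mov ebx, 2: ebx=2
after mov edi, 4: edi=4
after mov edx, 7: edx=7
after and ebx, 255: ebx=2&255=2
after add edi, edx: edi=4+7=11
after sub edx, 1: edx=7-1=6
cmp edx, 2  (cmp 6,2)
jne L0: taken
after and ebx, 255: ebx=2&255=2
after add edi, edx: edi=11+6=17
after sub edx, 1: edx=6-1=5
cmp edx, 2  (cmp 5,2)
jne L0: taken
after and ebx, 255: ebx=2&255=2
after add edi, edx: edi=17+5=22
after sub edx, 1: edx=5-1=4
cmp edx, 2  (cmp 4,2)
jne L0: taken
after and ebx, 255: ebx=2&255=2
after add edi, edx: edi=22+4=26
after sub edx, 1: edx=4-1=3
cmp edx, 2  (cmp 3,2)
jne L0: taken
after and ebx, 255: ebx=2&255=2
after add edi, edx: edi=26+3=29
after sub edx, 1: edx=3-1=2
cmp edx, 2  (cmp 2,2)
jne L0: not taken
after sub edi, ebx: edi=29-2=27
halt.
Total executed instructions: 30.

30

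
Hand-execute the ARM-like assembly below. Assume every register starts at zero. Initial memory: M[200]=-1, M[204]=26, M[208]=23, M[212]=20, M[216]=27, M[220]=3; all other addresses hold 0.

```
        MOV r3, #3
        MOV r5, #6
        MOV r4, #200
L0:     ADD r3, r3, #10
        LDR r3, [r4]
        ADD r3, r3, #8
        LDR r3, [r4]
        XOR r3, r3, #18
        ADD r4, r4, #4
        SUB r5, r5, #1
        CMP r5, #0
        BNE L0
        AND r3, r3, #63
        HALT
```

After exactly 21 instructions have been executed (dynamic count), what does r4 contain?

r3=3
r5=6
r4=200
r3=3+10=13
r3=M[200]=-1
r3=(-1)+8=7
r3=M[200]=-1
r3=(-1)^18=-19
r4=200+4=204
r5=6-1=5
CMP r5, #0  (cmp 5,0)
BNE L0: taken
r3=(-19)+10=-9
r3=M[204]=26
r3=26+8=34
r3=M[204]=26
r3=26^18=8
r4=204+4=208
r5=5-1=4
CMP r5, #0  (cmp 4,0)
BNE L0: taken
After step 21: r4 = 208.

208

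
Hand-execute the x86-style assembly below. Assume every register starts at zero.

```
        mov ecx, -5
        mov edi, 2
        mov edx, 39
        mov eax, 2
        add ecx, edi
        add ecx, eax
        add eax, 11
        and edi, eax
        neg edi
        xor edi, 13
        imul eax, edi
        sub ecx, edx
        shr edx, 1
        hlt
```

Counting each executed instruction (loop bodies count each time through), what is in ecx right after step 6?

-1

after mov ecx, -5: ecx=-5
after mov edi, 2: edi=2
after mov edx, 39: edx=39
after mov eax, 2: eax=2
after add ecx, edi: ecx=(-5)+2=-3
after add ecx, eax: ecx=(-3)+2=-1
After step 6: ecx = -1.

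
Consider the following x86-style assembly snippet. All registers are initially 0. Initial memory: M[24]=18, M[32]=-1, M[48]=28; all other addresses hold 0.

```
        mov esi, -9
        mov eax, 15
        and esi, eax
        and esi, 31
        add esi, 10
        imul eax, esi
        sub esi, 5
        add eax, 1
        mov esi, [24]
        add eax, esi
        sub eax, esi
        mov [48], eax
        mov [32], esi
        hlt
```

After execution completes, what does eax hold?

256

esi=-9
eax=15
esi=(-9)&15=7
esi=7&31=7
esi=7+10=17
eax=15*17=255
esi=17-5=12
eax=255+1=256
esi=M[24]=18
eax=256+18=274
eax=274-18=256
mov [48], eax → M[48]=256
mov [32], esi → M[32]=18
halt.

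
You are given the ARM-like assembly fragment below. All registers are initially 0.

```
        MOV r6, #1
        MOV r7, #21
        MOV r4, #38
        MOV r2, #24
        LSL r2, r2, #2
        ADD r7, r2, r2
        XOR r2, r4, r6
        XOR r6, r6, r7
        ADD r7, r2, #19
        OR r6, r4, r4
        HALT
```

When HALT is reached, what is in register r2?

r6=1
r7=21
r4=38
r2=24
r2=24<<2=96
r7=96+96=192
r2=38^1=39
r6=1^192=193
r7=39+19=58
r6=38|38=38
halt.

39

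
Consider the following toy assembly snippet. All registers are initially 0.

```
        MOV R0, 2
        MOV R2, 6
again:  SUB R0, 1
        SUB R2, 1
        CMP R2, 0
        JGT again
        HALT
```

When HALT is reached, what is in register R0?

-4

R0=2
R2=6
R0=2-1=1
R2=6-1=5
CMP R2, 0  (cmp 5,0)
JGT again: taken
R0=1-1=0
R2=5-1=4
CMP R2, 0  (cmp 4,0)
JGT again: taken
R0=0-1=-1
R2=4-1=3
CMP R2, 0  (cmp 3,0)
JGT again: taken
R0=(-1)-1=-2
R2=3-1=2
CMP R2, 0  (cmp 2,0)
JGT again: taken
R0=(-2)-1=-3
R2=2-1=1
CMP R2, 0  (cmp 1,0)
JGT again: taken
R0=(-3)-1=-4
R2=1-1=0
CMP R2, 0  (cmp 0,0)
JGT again: not taken
halt.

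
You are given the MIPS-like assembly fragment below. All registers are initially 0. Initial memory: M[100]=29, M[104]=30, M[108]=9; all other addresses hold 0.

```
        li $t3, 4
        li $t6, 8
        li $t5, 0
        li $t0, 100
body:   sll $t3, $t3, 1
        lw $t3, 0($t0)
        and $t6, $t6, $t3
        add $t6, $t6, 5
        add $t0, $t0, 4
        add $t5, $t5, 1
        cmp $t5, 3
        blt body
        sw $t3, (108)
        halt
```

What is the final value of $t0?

after li $t3, 4: $t3=4
after li $t6, 8: $t6=8
after li $t5, 0: $t5=0
after li $t0, 100: $t0=100
after sll $t3, $t3, 1: $t3=4<<1=8
after lw $t3, 0($t0): $t3=M[100]=29
after and $t6, $t6, $t3: $t6=8&29=8
after add $t6, $t6, 5: $t6=8+5=13
after add $t0, $t0, 4: $t0=100+4=104
after add $t5, $t5, 1: $t5=0+1=1
cmp $t5, 3  (cmp 1,3)
blt body: taken
after sll $t3, $t3, 1: $t3=29<<1=58
after lw $t3, 0($t0): $t3=M[104]=30
after and $t6, $t6, $t3: $t6=13&30=12
after add $t6, $t6, 5: $t6=12+5=17
after add $t0, $t0, 4: $t0=104+4=108
after add $t5, $t5, 1: $t5=1+1=2
cmp $t5, 3  (cmp 2,3)
blt body: taken
after sll $t3, $t3, 1: $t3=30<<1=60
after lw $t3, 0($t0): $t3=M[108]=9
after and $t6, $t6, $t3: $t6=17&9=1
after add $t6, $t6, 5: $t6=1+5=6
after add $t0, $t0, 4: $t0=108+4=112
after add $t5, $t5, 1: $t5=2+1=3
cmp $t5, 3  (cmp 3,3)
blt body: not taken
sw $t3, (108) → M[108]=9
halt.

112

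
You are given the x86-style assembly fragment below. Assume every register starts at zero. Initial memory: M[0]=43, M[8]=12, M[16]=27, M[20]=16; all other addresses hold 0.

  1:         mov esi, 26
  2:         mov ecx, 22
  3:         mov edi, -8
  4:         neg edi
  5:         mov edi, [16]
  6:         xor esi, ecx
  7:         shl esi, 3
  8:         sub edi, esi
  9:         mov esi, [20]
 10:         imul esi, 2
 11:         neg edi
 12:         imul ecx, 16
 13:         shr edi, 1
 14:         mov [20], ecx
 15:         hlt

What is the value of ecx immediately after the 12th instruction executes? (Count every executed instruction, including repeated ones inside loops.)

352

mov esi, 26 → esi=26
mov ecx, 22 → ecx=22
mov edi, -8 → edi=-8
neg edi → edi=-(-8)=8
mov edi, [16] → edi=M[16]=27
xor esi, ecx → esi=26^22=12
shl esi, 3 → esi=12<<3=96
sub edi, esi → edi=27-96=-69
mov esi, [20] → esi=M[20]=16
imul esi, 2 → esi=16*2=32
neg edi → edi=-(-69)=69
imul ecx, 16 → ecx=22*16=352
After step 12: ecx = 352.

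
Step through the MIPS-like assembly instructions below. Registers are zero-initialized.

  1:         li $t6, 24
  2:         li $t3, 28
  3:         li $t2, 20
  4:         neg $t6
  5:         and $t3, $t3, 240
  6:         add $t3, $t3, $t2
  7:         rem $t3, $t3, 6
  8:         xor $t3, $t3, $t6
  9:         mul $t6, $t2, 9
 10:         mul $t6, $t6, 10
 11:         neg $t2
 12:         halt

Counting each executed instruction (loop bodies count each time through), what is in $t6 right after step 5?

$t6=24
$t3=28
$t2=20
$t6=-(24)=-24
$t3=28&240=16
After step 5: $t6 = -24.

-24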